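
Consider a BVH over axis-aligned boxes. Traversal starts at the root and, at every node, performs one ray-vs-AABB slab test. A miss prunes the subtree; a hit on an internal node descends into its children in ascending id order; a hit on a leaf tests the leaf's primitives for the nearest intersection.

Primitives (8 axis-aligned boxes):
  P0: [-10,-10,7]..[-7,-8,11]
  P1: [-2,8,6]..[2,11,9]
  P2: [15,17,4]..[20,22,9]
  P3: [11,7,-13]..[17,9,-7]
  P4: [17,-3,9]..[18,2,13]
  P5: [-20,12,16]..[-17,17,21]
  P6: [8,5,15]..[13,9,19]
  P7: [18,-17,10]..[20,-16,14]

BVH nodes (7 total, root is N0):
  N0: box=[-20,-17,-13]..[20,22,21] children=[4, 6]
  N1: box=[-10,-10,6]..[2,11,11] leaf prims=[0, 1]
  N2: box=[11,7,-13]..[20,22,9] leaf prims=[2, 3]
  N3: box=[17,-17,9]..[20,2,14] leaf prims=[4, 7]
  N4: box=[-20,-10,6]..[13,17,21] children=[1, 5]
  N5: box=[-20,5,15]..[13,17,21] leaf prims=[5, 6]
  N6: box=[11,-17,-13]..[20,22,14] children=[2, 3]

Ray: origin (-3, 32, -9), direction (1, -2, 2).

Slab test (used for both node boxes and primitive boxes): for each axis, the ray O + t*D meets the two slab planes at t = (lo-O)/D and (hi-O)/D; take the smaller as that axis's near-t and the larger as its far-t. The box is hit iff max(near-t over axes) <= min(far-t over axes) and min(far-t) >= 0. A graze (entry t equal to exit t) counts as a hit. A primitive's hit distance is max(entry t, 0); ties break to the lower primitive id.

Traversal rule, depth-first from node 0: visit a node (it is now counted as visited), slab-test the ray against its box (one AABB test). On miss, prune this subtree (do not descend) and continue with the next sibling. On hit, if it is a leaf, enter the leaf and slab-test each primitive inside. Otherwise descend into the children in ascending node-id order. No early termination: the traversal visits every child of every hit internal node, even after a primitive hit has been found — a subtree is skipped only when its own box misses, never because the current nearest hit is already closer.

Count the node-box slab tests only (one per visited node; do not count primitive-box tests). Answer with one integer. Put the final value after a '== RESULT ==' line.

Trace the traversal:
N0 x:[-17,23] y:[5,49/2] z:[-2,15] -> hit [5,15], descend [4, 6]
  N4 x:[-17,16] y:[15/2,21] z:[15/2,15] -> hit [15/2,15], descend [1, 5]
    N1 x:[-7,5] y:[21/2,21] z:[15/2,10] -> miss, prune
    N5 x:[-17,16] y:[15/2,27/2] z:[12,15] -> hit [12,27/2] leaf, test {P5(miss), P6@t=12}
  N6 x:[14,23] y:[5,49/2] z:[-2,23/2] -> miss, prune

Summary -> nodes [0, 4, 1, 5, 6]; box-tests=5; leaf-entries=1; first=P6

== RESULT ==
5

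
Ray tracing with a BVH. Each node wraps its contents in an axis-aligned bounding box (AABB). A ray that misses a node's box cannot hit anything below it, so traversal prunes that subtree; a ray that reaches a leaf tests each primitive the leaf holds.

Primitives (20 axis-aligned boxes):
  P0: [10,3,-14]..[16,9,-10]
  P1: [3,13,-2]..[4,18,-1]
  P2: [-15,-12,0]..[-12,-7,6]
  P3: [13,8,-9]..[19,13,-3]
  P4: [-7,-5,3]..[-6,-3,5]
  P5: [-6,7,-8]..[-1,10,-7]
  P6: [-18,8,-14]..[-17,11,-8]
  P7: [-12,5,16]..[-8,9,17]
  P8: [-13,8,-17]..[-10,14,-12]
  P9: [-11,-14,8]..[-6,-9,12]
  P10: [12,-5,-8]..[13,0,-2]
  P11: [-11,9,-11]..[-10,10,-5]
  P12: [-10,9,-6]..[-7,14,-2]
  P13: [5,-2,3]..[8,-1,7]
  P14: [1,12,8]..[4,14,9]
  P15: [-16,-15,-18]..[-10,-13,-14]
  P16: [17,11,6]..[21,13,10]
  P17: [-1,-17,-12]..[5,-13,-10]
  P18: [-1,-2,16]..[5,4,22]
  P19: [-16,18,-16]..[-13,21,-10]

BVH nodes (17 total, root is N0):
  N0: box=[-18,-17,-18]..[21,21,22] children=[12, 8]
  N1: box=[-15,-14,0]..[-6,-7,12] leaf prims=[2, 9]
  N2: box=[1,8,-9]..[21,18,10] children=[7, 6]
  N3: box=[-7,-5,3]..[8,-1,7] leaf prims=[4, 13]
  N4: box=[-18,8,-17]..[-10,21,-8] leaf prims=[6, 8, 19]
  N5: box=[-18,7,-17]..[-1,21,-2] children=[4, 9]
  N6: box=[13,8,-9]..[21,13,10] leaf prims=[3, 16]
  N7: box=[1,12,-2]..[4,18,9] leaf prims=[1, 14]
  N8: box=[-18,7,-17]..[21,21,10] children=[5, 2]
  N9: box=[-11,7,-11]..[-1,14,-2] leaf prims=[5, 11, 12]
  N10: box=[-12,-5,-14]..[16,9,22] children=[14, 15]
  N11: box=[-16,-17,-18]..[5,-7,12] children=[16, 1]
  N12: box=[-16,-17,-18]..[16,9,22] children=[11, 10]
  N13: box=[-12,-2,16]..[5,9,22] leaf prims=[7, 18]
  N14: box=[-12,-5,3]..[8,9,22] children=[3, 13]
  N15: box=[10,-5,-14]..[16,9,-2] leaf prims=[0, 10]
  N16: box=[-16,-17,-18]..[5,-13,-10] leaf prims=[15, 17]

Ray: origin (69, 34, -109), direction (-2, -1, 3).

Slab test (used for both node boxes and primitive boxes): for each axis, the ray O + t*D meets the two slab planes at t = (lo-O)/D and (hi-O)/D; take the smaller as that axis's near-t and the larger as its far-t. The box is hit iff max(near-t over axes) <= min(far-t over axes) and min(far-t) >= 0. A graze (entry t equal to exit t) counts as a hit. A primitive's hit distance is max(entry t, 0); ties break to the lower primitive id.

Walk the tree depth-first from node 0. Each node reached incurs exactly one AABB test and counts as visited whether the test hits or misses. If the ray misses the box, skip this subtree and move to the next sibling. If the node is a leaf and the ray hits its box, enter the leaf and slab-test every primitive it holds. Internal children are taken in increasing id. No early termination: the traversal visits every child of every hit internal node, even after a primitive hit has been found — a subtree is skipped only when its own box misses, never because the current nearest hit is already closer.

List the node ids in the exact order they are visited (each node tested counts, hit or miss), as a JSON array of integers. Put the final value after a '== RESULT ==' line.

Traverse from the root:
N0 x:[24,87/2] y:[13,51] z:[91/3,131/3] -> hit [91/3,87/2], descend [8, 12]
  N8 x:[24,87/2] y:[13,27] z:[92/3,119/3] -> miss, prune
  N12 x:[53/2,85/2] y:[25,51] z:[91/3,131/3] -> hit [91/3,85/2], descend [10, 11]
    N10 x:[53/2,81/2] y:[25,39] z:[95/3,131/3] -> hit [95/3,39], descend [14, 15]
      N14 x:[61/2,81/2] y:[25,39] z:[112/3,131/3] -> hit [112/3,39], descend [3, 13]
        N3 x:[61/2,38] y:[35,39] z:[112/3,116/3] -> hit [112/3,38] leaf, test {P4@t=75/2, P13(miss)}
        N13 x:[32,81/2] y:[25,36] z:[125/3,131/3] -> miss, prune
      N15 x:[53/2,59/2] y:[25,39] z:[95/3,107/3] -> miss, prune
    N11 x:[32,85/2] y:[41,51] z:[91/3,121/3] -> miss, prune

order=[0, 8, 12, 10, 14, 3, 13, 15, 11]  |boxes|=9  |leaves|=1  hit=P4

== RESULT ==
[0, 8, 12, 10, 14, 3, 13, 15, 11]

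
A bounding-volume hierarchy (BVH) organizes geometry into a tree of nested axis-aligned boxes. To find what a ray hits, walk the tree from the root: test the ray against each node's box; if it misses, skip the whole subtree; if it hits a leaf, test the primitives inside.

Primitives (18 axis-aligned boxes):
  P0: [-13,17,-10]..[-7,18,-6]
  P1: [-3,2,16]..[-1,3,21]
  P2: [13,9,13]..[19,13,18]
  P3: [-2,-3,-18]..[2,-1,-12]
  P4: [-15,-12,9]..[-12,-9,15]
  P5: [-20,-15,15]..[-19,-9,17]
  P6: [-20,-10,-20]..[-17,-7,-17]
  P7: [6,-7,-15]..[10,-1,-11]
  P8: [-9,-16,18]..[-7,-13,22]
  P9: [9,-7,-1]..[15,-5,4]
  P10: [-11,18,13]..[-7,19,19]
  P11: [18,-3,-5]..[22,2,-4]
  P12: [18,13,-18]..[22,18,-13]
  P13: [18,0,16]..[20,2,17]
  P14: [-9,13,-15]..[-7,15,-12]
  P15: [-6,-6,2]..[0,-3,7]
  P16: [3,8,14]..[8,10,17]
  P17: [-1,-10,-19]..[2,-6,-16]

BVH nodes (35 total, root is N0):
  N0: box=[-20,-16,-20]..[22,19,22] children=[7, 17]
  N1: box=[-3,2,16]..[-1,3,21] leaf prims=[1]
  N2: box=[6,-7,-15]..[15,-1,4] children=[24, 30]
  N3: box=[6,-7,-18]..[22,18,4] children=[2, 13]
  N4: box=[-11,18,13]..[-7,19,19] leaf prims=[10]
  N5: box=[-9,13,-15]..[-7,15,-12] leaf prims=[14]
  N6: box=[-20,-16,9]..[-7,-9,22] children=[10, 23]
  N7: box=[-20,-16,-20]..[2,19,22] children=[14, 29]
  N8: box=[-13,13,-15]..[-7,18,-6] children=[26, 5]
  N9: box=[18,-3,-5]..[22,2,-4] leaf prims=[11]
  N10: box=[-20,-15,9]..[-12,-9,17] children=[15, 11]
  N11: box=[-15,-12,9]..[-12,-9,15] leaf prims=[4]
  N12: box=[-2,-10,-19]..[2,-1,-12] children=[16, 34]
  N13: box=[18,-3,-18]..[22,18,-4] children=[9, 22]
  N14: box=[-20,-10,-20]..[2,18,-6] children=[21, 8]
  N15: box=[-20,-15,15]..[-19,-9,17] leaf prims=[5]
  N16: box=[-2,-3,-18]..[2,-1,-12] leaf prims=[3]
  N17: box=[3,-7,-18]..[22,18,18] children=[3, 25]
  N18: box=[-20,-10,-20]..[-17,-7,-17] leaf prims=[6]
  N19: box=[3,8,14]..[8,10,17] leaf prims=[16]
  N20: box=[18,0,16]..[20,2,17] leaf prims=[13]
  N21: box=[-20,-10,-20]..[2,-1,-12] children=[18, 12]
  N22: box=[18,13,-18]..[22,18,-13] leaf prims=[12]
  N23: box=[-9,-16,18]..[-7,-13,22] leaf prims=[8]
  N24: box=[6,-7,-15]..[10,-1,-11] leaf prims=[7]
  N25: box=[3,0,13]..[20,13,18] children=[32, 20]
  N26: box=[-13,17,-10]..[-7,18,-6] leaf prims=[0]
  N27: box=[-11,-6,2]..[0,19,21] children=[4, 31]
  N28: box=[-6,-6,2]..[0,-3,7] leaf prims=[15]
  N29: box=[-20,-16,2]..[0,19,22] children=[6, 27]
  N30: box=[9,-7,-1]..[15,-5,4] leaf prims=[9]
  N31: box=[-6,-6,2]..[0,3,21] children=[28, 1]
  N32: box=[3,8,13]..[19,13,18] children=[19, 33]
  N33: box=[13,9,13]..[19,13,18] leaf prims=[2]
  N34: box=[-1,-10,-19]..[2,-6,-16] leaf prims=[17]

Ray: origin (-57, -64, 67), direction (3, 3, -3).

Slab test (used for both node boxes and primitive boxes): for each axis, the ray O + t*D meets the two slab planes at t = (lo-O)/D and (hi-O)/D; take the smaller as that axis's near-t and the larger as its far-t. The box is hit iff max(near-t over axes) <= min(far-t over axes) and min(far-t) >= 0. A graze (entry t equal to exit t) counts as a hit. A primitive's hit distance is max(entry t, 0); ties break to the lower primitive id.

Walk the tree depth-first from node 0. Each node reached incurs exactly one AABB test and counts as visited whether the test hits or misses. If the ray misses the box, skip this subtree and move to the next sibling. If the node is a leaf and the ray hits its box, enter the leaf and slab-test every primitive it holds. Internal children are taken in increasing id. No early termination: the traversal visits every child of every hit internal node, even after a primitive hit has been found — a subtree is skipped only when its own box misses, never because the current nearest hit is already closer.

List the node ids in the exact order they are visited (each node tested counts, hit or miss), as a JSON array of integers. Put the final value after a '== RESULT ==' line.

Walk:
N0 x:[37/3,79/3] y:[16,83/3] z:[15,29] -> hit [16,79/3], descend [7, 17]
  N7 x:[37/3,59/3] y:[16,83/3] z:[15,29] -> hit [16,59/3], descend [14, 29]
    N14 x:[37/3,59/3] y:[18,82/3] z:[73/3,29] -> miss, prune
    N29 x:[37/3,19] y:[16,83/3] z:[15,65/3] -> hit [16,19], descend [6, 27]
      N6 x:[37/3,50/3] y:[16,55/3] z:[15,58/3] -> hit [16,50/3], descend [10, 23]
        N10 x:[37/3,15] y:[49/3,55/3] z:[50/3,58/3] -> miss, prune
        N23 x:[16,50/3] y:[16,17] z:[15,49/3] -> hit [16,49/3] leaf, test {P8@t=16}
      N27 x:[46/3,19] y:[58/3,83/3] z:[46/3,65/3] -> miss, prune
  N17 x:[20,79/3] y:[19,82/3] z:[49/3,85/3] -> hit [20,79/3], descend [3, 25]
    N3 x:[21,79/3] y:[19,82/3] z:[21,85/3] -> hit [21,79/3], descend [2, 13]
      N2 x:[21,24] y:[19,21] z:[21,82/3] -> hit [21,21], descend [24, 30]
        N24 x:[21,67/3] y:[19,21] z:[26,82/3] -> miss, prune
        N30 x:[22,24] y:[19,59/3] z:[21,68/3] -> miss, prune
      N13 x:[25,79/3] y:[61/3,82/3] z:[71/3,85/3] -> hit [25,79/3], descend [9, 22]
        N9 x:[25,79/3] y:[61/3,22] z:[71/3,24] -> miss, prune
        N22 x:[25,79/3] y:[77/3,82/3] z:[80/3,85/3] -> miss, prune
    N25 x:[20,77/3] y:[64/3,77/3] z:[49/3,18] -> miss, prune

Visited [0, 7, 14, 29, 6, 10, 23, 27, 17, 3, 2, 24, 30, 13, 9, 22, 25]. Tests: 17 box, 1 leaf. Nearest: P8.

== RESULT ==
[0, 7, 14, 29, 6, 10, 23, 27, 17, 3, 2, 24, 30, 13, 9, 22, 25]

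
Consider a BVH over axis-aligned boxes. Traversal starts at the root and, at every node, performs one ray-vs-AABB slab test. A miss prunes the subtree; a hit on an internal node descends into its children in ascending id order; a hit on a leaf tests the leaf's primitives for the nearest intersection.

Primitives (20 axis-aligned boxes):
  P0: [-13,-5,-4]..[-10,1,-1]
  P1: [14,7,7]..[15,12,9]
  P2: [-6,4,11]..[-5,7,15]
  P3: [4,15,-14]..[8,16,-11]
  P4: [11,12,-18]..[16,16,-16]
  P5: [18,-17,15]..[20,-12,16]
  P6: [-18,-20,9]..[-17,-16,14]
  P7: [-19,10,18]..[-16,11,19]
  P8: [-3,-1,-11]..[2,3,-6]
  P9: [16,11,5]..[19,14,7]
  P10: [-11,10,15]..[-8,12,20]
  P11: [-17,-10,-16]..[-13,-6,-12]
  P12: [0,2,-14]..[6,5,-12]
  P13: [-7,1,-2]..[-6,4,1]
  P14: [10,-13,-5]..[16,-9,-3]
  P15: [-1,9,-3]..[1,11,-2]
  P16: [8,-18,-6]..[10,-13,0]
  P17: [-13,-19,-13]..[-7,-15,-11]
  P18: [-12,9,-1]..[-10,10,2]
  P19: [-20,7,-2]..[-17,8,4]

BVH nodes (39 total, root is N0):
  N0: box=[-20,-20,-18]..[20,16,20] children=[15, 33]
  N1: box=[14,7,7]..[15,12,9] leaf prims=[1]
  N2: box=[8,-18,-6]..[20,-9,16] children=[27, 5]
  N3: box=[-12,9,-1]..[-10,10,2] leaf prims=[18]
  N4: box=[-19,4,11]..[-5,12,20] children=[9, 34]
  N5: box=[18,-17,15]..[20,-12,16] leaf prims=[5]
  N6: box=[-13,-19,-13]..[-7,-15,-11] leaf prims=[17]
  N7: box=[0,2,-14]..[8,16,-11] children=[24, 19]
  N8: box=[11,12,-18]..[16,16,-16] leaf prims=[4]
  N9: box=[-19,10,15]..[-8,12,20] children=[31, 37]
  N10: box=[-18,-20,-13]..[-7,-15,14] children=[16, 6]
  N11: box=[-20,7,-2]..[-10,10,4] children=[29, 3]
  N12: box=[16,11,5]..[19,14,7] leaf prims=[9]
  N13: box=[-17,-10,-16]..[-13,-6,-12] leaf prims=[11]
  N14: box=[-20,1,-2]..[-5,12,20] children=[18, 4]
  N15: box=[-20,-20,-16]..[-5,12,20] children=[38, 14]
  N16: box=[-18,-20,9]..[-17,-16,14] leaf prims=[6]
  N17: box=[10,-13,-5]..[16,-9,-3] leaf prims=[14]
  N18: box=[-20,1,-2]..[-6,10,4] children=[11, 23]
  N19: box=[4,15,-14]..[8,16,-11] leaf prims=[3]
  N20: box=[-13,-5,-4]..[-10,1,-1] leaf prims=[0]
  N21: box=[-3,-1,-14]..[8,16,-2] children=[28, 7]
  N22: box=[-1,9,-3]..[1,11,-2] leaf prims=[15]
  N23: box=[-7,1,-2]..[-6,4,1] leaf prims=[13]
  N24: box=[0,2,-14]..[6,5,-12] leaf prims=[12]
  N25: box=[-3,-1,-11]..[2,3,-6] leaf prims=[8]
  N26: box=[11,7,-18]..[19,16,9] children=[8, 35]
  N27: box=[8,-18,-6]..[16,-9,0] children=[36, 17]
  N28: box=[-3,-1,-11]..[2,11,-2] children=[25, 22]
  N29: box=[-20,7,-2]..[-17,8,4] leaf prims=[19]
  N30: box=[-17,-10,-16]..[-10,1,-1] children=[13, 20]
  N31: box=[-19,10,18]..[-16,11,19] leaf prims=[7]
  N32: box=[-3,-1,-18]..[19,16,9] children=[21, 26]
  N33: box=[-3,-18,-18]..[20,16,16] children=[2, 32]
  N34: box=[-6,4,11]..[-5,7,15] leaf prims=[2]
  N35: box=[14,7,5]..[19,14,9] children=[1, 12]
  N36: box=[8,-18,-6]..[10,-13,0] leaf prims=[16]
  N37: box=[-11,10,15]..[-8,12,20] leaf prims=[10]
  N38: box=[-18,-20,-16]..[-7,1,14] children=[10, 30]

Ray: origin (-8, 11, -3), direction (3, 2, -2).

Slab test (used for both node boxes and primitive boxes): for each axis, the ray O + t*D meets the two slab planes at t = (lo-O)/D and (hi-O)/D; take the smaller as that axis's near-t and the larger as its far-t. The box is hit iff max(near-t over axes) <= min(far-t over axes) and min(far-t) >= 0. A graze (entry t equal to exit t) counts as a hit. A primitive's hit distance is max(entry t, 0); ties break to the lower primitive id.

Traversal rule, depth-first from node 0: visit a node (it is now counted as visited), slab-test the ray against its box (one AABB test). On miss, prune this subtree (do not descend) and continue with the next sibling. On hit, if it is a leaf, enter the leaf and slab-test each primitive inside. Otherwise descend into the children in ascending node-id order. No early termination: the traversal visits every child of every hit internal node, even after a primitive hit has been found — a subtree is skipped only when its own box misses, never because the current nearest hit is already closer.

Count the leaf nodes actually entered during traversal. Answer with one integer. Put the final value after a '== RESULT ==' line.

Walk:
N0 x:[-4,28/3] y:[-31/2,5/2] z:[-23/2,15/2] -> hit [-4,5/2], descend [15, 33]
  N15 x:[-4,1] y:[-31/2,1/2] z:[-23/2,13/2] -> hit [-4,1/2], descend [14, 38]
    N14 x:[-4,1] y:[-5,1/2] z:[-23/2,-1/2] -> miss, prune
    N38 x:[-10/3,1/3] y:[-31/2,-5] z:[-17/2,13/2] -> miss, prune
  N33 x:[5/3,28/3] y:[-29/2,5/2] z:[-19/2,15/2] -> hit [5/3,5/2], descend [2, 32]
    N2 x:[16/3,28/3] y:[-29/2,-10] z:[-19/2,3/2] -> miss, prune
    N32 x:[5/3,9] y:[-6,5/2] z:[-6,15/2] -> hit [5/3,5/2], descend [21, 26]
      N21 x:[5/3,16/3] y:[-6,5/2] z:[-1/2,11/2] -> hit [5/3,5/2], descend [7, 28]
        N7 x:[8/3,16/3] y:[-9/2,5/2] z:[4,11/2] -> miss, prune
        N28 x:[5/3,10/3] y:[-6,0] z:[-1/2,4] -> miss, prune
      N26 x:[19/3,9] y:[-2,5/2] z:[-6,15/2] -> miss, prune

Summary -> nodes [0, 15, 14, 38, 33, 2, 32, 21, 7, 28, 26]; box-tests=11; leaf-entries=0; first=miss

== RESULT ==
0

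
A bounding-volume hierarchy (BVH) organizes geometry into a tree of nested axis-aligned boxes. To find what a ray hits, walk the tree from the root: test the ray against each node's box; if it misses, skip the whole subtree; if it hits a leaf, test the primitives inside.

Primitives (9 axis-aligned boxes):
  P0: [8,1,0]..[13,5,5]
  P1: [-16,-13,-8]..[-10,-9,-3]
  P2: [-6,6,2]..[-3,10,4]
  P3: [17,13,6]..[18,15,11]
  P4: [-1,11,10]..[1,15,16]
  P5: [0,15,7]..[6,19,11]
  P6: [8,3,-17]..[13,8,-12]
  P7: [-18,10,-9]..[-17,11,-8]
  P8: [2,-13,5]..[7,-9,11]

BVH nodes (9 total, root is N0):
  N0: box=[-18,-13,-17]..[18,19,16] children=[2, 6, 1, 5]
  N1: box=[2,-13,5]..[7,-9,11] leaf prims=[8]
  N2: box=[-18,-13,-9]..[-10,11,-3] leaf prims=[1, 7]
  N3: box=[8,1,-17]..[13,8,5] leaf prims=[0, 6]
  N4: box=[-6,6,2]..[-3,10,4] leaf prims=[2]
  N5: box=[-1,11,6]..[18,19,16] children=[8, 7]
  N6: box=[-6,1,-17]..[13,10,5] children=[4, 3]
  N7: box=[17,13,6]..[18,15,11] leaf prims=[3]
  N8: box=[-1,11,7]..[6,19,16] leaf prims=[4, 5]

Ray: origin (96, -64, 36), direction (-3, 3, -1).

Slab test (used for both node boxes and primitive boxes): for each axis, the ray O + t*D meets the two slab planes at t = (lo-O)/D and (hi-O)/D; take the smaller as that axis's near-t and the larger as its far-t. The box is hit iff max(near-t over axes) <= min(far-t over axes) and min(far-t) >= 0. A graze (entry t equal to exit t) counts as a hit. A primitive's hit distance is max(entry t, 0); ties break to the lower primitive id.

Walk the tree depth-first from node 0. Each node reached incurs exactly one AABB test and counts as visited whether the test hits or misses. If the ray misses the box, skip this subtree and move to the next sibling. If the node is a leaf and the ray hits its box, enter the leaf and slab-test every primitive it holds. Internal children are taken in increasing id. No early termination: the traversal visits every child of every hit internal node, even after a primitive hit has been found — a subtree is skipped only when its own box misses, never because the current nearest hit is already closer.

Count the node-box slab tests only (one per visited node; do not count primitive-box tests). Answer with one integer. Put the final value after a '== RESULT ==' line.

Walk:
N0 x:[26,38] y:[17,83/3] z:[20,53] -> hit [26,83/3], descend [1, 2, 5, 6]
  N1 x:[89/3,94/3] y:[17,55/3] z:[25,31] -> miss, prune
  N2 x:[106/3,38] y:[17,25] z:[39,45] -> miss, prune
  N5 x:[26,97/3] y:[25,83/3] z:[20,30] -> hit [26,83/3], descend [7, 8]
    N7 x:[26,79/3] y:[77/3,79/3] z:[25,30] -> hit [26,79/3] leaf, test {P3@t=26}
    N8 x:[30,97/3] y:[25,83/3] z:[20,29] -> miss, prune
  N6 x:[83/3,34] y:[65/3,74/3] z:[31,53] -> miss, prune

order=[0, 1, 2, 5, 7, 8, 6]  |boxes|=7  |leaves|=1  hit=P3

== RESULT ==
7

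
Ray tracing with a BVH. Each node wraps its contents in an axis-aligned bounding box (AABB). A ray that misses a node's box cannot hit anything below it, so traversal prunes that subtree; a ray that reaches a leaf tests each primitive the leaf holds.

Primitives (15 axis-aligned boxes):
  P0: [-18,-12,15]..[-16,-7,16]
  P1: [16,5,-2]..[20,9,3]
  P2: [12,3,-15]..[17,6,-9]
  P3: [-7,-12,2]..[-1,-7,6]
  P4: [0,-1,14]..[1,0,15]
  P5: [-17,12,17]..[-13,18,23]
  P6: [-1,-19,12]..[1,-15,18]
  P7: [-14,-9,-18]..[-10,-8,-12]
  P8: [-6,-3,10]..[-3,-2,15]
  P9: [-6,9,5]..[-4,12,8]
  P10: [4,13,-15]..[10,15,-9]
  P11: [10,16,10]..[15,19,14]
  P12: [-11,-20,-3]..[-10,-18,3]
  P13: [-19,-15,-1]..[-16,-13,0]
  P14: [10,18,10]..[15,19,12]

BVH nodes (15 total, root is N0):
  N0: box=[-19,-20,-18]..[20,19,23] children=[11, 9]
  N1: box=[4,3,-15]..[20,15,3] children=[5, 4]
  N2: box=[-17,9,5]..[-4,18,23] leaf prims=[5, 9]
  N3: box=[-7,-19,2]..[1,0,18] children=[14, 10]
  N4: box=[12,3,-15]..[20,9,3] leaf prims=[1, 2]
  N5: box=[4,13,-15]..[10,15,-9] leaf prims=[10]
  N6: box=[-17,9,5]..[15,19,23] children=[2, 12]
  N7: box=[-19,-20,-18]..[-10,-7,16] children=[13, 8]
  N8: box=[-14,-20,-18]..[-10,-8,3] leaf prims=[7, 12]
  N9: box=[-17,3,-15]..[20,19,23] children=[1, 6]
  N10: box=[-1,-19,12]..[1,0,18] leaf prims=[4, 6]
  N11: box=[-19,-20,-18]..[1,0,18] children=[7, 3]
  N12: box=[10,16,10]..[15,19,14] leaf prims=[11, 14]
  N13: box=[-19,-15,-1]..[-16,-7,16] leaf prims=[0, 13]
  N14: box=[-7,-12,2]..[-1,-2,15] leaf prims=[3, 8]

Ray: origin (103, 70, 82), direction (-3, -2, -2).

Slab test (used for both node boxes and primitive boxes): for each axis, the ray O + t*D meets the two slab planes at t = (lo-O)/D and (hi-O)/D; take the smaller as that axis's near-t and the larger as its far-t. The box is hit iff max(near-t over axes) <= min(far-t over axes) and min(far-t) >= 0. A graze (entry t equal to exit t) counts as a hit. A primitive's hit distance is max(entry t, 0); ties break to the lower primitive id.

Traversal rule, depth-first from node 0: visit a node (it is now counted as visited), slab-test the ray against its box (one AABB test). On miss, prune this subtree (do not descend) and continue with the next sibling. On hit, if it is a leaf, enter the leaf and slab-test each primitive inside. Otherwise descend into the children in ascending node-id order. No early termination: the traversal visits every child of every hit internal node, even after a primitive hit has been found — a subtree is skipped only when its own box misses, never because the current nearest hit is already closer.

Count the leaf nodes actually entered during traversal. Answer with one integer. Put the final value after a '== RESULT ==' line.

Walk:
N0 x:[83/3,122/3] y:[51/2,45] z:[59/2,50] -> hit [59/2,122/3], descend [9, 11]
  N9 x:[83/3,40] y:[51/2,67/2] z:[59/2,97/2] -> hit [59/2,67/2], descend [1, 6]
    N1 x:[83/3,33] y:[55/2,67/2] z:[79/2,97/2] -> miss, prune
    N6 x:[88/3,40] y:[51/2,61/2] z:[59/2,77/2] -> hit [59/2,61/2], descend [2, 12]
      N2 x:[107/3,40] y:[26,61/2] z:[59/2,77/2] -> miss, prune
      N12 x:[88/3,31] y:[51/2,27] z:[34,36] -> miss, prune
  N11 x:[34,122/3] y:[35,45] z:[32,50] -> hit [35,122/3], descend [3, 7]
    N3 x:[34,110/3] y:[35,89/2] z:[32,40] -> hit [35,110/3], descend [10, 14]
      N10 x:[34,104/3] y:[35,89/2] z:[32,35] -> miss, prune
      N14 x:[104/3,110/3] y:[36,41] z:[67/2,40] -> hit [36,110/3] leaf, test {P3(miss), P8@t=36}
    N7 x:[113/3,122/3] y:[77/2,45] z:[33,50] -> hit [77/2,122/3], descend [8, 13]
      N8 x:[113/3,39] y:[39,45] z:[79/2,50] -> miss, prune
      N13 x:[119/3,122/3] y:[77/2,85/2] z:[33,83/2] -> hit [119/3,122/3] leaf, test {P0(miss), P13(miss)}

Summary -> nodes [0, 9, 1, 6, 2, 12, 11, 3, 10, 14, 7, 8, 13]; box-tests=13; leaf-entries=2; first=P8

== RESULT ==
2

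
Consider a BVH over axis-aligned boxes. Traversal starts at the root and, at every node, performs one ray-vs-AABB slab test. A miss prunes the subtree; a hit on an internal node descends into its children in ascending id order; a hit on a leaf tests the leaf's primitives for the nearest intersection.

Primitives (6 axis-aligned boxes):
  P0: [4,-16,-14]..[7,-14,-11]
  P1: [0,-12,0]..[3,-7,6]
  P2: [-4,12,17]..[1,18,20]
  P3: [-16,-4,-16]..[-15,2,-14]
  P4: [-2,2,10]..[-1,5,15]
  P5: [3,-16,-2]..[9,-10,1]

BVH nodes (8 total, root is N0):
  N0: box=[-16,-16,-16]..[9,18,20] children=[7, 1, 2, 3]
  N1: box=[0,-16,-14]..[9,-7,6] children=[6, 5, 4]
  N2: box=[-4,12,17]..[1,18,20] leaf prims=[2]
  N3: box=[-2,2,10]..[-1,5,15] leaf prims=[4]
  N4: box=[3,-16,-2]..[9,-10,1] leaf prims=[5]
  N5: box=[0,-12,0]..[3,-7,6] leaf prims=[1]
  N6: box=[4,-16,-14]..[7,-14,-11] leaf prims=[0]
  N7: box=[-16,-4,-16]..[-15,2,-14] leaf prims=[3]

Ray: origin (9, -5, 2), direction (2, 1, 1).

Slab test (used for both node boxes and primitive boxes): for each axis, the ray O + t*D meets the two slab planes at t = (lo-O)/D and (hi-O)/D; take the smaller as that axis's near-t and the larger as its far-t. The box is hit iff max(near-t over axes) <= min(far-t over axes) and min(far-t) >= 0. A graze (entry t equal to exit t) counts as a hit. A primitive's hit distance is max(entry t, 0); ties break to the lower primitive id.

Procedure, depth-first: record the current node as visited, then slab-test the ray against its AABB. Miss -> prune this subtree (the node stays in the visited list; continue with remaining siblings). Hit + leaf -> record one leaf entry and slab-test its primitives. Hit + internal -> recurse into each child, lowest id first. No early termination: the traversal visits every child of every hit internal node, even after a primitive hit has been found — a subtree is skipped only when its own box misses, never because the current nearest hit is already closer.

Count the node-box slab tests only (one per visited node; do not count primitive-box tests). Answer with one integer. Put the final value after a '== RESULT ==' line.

Trace the traversal:
N0 x:[-25/2,0] y:[-11,23] z:[-18,18] -> hit [-11,0], descend [1, 2, 3, 7]
  N1 x:[-9/2,0] y:[-11,-2] z:[-16,4] -> miss, prune
  N2 x:[-13/2,-4] y:[17,23] z:[15,18] -> miss, prune
  N3 x:[-11/2,-5] y:[7,10] z:[8,13] -> miss, prune
  N7 x:[-25/2,-12] y:[1,7] z:[-18,-16] -> miss, prune

Visited [0, 1, 2, 3, 7]. Tests: 5 box, 0 leaf. Nearest: miss.

== RESULT ==
5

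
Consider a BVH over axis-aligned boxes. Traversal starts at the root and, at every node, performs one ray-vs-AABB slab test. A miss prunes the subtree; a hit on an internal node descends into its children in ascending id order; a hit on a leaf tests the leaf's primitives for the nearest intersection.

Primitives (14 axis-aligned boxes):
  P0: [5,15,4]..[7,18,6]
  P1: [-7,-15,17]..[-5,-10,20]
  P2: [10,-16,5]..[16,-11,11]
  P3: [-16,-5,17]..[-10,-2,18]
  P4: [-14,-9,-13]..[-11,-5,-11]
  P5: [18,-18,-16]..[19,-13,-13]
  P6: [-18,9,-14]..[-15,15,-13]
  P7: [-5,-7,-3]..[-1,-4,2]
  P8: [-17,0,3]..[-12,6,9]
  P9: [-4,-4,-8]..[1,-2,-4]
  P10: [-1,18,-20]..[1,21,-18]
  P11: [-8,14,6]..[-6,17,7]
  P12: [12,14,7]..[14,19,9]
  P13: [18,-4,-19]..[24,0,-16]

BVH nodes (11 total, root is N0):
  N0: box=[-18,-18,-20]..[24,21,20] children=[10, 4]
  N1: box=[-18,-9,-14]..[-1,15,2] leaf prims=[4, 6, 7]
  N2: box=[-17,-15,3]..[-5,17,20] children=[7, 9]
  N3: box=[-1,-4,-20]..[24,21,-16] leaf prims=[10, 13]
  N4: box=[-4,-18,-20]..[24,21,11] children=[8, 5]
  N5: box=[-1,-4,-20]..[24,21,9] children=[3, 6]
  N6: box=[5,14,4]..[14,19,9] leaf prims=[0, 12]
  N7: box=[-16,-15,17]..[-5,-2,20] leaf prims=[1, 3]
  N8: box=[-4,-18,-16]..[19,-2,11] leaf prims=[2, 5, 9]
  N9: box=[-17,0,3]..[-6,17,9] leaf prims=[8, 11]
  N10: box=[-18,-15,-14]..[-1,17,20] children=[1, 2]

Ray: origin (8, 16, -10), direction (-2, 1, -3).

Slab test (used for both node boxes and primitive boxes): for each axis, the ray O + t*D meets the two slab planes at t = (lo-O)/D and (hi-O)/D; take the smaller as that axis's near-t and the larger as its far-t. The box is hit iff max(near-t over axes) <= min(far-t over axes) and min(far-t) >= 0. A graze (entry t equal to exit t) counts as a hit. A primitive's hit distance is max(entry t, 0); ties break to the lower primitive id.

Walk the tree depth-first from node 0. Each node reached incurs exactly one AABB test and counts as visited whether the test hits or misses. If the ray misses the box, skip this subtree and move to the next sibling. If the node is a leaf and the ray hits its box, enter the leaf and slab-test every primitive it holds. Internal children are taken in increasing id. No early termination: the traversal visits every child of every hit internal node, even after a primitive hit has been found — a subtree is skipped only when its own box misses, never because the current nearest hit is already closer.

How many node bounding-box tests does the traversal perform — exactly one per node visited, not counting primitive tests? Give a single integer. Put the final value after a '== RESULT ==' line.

Traverse from the root:
N0 x:[-8,13] y:[-34,5] z:[-10,10/3] -> hit [-8,10/3], descend [4, 10]
  N4 x:[-8,6] y:[-34,5] z:[-7,10/3] -> hit [-7,10/3], descend [5, 8]
    N5 x:[-8,9/2] y:[-20,5] z:[-19/3,10/3] -> hit [-19/3,10/3], descend [3, 6]
      N3 x:[-8,9/2] y:[-20,5] z:[2,10/3] -> hit [2,10/3] leaf, test {P10(miss), P13(miss)}
      N6 x:[-3,3/2] y:[-2,3] z:[-19/3,-14/3] -> miss, prune
    N8 x:[-11/2,6] y:[-34,-18] z:[-7,2] -> miss, prune
  N10 x:[9/2,13] y:[-31,1] z:[-10,4/3] -> miss, prune

Summary -> nodes [0, 4, 5, 3, 6, 8, 10]; box-tests=7; leaf-entries=1; first=miss

== RESULT ==
7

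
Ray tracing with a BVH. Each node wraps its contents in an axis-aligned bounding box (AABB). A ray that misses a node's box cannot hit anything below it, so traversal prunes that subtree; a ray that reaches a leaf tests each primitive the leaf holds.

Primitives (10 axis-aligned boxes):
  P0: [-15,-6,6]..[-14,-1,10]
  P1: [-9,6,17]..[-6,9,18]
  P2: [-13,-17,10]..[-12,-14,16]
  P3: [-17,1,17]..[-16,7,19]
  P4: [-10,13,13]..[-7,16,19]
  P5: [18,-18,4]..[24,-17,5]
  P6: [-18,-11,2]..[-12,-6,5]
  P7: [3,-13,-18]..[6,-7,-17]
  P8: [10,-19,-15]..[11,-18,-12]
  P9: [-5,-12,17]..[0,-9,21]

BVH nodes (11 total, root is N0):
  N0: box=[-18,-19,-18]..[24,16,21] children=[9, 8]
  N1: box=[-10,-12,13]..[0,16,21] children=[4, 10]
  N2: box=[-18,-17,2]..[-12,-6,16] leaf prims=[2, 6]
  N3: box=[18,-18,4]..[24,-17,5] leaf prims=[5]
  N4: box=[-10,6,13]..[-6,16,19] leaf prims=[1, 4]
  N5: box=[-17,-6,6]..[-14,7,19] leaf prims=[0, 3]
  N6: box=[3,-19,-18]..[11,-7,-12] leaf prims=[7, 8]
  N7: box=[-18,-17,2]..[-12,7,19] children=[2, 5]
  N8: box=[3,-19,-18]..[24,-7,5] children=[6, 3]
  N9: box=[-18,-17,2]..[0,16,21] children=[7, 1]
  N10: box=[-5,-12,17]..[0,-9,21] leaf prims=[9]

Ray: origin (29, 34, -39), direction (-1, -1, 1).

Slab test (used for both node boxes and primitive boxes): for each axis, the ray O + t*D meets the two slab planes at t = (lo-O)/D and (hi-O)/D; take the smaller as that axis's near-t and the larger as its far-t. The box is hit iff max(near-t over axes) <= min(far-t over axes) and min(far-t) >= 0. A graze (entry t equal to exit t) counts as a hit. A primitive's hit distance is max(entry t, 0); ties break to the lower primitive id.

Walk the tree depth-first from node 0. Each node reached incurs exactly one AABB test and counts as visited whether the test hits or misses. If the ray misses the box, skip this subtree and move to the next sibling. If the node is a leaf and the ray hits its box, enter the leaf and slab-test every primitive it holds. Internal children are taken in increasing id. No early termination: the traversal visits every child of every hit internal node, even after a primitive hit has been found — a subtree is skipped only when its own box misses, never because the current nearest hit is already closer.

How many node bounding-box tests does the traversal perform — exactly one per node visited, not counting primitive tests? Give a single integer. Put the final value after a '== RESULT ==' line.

Trace the traversal:
N0 x:[5,47] y:[18,53] z:[21,60] -> hit [21,47], descend [8, 9]
  N8 x:[5,26] y:[41,53] z:[21,44] -> miss, prune
  N9 x:[29,47] y:[18,51] z:[41,60] -> hit [41,47], descend [1, 7]
    N1 x:[29,39] y:[18,46] z:[52,60] -> miss, prune
    N7 x:[41,47] y:[27,51] z:[41,58] -> hit [41,47], descend [2, 5]
      N2 x:[41,47] y:[40,51] z:[41,55] -> hit [41,47] leaf, test {P2(miss), P6@t=41}
      N5 x:[43,46] y:[27,40] z:[45,58] -> miss, prune

Visited [0, 8, 9, 1, 7, 2, 5]. Tests: 7 box, 1 leaf. Nearest: P6.

== RESULT ==
7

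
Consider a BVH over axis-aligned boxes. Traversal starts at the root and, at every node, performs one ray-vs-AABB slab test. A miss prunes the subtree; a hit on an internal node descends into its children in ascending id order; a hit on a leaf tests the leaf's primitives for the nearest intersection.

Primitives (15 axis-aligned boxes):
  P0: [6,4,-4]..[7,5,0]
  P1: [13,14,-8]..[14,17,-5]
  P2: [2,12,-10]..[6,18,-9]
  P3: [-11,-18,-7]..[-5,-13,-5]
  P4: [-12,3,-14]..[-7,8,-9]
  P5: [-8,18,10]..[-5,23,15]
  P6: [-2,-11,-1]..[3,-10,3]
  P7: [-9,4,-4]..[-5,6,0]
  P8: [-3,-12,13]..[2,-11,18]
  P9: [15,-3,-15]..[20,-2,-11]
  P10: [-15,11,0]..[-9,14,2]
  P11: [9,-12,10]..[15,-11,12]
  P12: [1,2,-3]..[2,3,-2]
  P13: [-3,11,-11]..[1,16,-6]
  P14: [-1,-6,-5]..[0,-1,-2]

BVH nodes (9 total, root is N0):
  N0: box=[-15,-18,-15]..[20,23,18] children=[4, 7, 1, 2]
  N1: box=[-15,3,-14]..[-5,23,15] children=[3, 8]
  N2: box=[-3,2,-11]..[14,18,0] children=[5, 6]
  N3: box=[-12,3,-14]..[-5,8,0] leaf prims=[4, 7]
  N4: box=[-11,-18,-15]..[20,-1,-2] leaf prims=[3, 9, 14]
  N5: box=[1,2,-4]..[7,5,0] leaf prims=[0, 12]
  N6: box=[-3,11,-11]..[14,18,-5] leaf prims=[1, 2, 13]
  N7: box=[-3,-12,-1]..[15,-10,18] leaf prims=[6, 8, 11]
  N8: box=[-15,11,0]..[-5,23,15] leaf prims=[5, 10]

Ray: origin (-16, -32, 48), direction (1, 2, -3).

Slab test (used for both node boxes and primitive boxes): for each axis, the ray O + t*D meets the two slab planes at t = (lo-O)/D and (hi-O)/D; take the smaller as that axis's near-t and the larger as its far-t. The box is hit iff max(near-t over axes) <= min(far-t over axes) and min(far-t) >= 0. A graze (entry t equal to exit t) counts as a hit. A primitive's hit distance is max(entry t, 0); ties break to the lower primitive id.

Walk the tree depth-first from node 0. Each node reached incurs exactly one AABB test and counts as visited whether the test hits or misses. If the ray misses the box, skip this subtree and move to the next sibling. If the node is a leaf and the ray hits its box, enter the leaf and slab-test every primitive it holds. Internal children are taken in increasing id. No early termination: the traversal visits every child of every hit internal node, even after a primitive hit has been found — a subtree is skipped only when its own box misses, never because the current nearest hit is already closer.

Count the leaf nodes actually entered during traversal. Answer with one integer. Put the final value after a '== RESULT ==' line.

Trace the traversal:
N0 x:[1,36] y:[7,55/2] z:[10,21] -> hit [10,21], descend [1, 2, 4, 7]
  N1 x:[1,11] y:[35/2,55/2] z:[11,62/3] -> miss, prune
  N2 x:[13,30] y:[17,25] z:[16,59/3] -> hit [17,59/3], descend [5, 6]
    N5 x:[17,23] y:[17,37/2] z:[16,52/3] -> hit [17,52/3] leaf, test {P0(miss), P12@t=17}
    N6 x:[13,30] y:[43/2,25] z:[53/3,59/3] -> miss, prune
  N4 x:[5,36] y:[7,31/2] z:[50/3,21] -> miss, prune
  N7 x:[13,31] y:[10,11] z:[10,49/3] -> miss, prune

7 AABB tests over nodes [0, 1, 2, 5, 6, 4, 7]; 1 leaf entered; closest P12.

== RESULT ==
1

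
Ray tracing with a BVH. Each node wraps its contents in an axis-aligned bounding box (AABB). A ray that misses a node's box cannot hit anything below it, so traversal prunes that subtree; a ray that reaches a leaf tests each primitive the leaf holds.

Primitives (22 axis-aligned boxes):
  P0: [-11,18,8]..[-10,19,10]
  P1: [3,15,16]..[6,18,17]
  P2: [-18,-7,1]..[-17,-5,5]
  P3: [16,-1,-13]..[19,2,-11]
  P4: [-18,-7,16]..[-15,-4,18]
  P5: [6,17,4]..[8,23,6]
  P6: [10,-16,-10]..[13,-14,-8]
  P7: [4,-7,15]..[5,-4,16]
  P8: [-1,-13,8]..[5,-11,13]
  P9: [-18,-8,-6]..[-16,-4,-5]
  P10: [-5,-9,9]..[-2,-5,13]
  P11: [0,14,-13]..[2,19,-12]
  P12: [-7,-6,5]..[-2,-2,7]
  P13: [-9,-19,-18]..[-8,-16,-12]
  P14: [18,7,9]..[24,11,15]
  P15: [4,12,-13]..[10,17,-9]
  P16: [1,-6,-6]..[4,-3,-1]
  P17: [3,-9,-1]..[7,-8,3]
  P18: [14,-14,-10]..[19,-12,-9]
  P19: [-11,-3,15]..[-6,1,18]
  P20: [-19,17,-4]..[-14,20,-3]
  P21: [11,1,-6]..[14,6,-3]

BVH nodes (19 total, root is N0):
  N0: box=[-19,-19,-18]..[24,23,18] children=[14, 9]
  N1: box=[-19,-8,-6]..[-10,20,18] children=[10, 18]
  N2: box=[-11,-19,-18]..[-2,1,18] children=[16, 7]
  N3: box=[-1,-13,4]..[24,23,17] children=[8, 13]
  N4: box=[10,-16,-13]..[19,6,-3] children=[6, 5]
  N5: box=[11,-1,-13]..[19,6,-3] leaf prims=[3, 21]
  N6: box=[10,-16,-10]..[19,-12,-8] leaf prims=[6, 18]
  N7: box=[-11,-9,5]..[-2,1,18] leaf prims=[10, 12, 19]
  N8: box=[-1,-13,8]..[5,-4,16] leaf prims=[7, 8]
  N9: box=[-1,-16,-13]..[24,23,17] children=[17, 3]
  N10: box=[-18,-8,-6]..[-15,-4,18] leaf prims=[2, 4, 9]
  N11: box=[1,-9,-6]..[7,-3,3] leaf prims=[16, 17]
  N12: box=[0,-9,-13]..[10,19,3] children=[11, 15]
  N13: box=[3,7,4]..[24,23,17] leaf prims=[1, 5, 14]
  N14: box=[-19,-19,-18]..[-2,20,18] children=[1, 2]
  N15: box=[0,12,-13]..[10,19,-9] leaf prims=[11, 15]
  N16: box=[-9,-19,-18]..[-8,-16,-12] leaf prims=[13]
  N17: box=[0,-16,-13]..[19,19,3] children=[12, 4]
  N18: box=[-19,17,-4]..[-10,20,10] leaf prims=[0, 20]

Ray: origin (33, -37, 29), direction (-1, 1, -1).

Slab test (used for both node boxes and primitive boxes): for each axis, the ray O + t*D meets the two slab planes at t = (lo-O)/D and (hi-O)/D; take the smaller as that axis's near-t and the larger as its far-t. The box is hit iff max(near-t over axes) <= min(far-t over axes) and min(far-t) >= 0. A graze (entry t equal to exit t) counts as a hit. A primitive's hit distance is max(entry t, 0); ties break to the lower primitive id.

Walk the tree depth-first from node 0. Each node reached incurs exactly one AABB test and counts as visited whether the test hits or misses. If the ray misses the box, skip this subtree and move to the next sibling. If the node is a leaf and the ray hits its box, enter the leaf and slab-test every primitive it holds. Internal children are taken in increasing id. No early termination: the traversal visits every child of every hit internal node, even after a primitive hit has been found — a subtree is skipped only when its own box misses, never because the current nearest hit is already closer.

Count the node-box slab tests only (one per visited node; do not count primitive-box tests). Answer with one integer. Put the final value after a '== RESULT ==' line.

Trace the traversal:
N0 x:[9,52] y:[18,60] z:[11,47] -> hit [18,47], descend [9, 14]
  N9 x:[9,34] y:[21,60] z:[12,42] -> hit [21,34], descend [3, 17]
    N3 x:[9,34] y:[24,60] z:[12,25] -> hit [24,25], descend [8, 13]
      N8 x:[28,34] y:[24,33] z:[13,21] -> miss, prune
      N13 x:[9,30] y:[44,60] z:[12,25] -> miss, prune
    N17 x:[14,33] y:[21,56] z:[26,42] -> hit [26,33], descend [4, 12]
      N4 x:[14,23] y:[21,43] z:[32,42] -> miss, prune
      N12 x:[23,33] y:[28,56] z:[26,42] -> hit [28,33], descend [11, 15]
        N11 x:[26,32] y:[28,34] z:[26,35] -> hit [28,32] leaf, test {P16@t=31, P17@t=28}
        N15 x:[23,33] y:[49,56] z:[38,42] -> miss, prune
  N14 x:[35,52] y:[18,57] z:[11,47] -> hit [35,47], descend [1, 2]
    N1 x:[43,52] y:[29,57] z:[11,35] -> miss, prune
    N2 x:[35,44] y:[18,38] z:[11,47] -> hit [35,38], descend [7, 16]
      N7 x:[35,44] y:[28,38] z:[11,24] -> miss, prune
      N16 x:[41,42] y:[18,21] z:[41,47] -> miss, prune

15 AABB tests over nodes [0, 9, 3, 8, 13, 17, 4, 12, 11, 15, 14, 1, 2, 7, 16]; 1 leaf entered; closest P17.

== RESULT ==
15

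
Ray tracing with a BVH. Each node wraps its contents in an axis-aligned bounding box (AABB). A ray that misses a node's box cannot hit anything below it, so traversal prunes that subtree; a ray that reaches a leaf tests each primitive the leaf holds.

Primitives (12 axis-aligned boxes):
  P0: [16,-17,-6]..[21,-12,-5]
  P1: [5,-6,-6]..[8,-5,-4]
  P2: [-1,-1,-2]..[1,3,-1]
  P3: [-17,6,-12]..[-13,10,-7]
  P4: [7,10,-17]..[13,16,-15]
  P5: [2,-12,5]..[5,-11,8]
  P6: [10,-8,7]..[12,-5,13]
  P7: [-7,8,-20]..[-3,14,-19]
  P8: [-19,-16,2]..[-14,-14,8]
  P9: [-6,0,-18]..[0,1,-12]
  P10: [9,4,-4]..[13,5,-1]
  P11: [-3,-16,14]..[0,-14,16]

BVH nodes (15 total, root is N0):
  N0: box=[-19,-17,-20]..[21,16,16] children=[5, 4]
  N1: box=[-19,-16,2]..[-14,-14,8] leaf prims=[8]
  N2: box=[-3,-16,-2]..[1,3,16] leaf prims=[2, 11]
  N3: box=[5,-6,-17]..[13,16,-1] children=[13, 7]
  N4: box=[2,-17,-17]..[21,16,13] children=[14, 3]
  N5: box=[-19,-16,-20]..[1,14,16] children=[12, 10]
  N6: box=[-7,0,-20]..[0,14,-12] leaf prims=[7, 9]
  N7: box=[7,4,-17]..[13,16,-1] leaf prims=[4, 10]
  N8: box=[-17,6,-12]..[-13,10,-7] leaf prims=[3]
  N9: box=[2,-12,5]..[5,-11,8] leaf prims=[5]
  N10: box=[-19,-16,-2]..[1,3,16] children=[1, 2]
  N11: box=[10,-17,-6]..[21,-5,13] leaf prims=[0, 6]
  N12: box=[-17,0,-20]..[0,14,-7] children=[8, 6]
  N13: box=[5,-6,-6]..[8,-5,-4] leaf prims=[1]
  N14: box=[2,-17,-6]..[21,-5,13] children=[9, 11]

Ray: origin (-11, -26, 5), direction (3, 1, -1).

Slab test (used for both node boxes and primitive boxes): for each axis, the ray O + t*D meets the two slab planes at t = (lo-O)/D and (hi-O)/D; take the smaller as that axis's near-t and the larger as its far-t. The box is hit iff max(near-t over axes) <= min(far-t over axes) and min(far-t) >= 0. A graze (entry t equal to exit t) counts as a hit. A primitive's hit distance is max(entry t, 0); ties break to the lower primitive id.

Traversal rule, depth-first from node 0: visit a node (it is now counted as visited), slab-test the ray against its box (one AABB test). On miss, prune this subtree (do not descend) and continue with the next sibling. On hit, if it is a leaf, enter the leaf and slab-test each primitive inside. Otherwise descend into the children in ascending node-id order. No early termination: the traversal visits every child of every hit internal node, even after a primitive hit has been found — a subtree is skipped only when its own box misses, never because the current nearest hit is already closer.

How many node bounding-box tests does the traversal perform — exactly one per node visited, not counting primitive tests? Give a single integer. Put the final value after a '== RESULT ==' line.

Walk:
N0 x:[-8/3,32/3] y:[9,42] z:[-11,25] -> hit [9,32/3], descend [4, 5]
  N4 x:[13/3,32/3] y:[9,42] z:[-8,22] -> hit [9,32/3], descend [3, 14]
    N3 x:[16/3,8] y:[20,42] z:[6,22] -> miss, prune
    N14 x:[13/3,32/3] y:[9,21] z:[-8,11] -> hit [9,32/3], descend [9, 11]
      N9 x:[13/3,16/3] y:[14,15] z:[-3,0] -> miss, prune
      N11 x:[7,32/3] y:[9,21] z:[-8,11] -> hit [9,32/3] leaf, test {P0@t=10, P6(miss)}
  N5 x:[-8/3,4] y:[10,40] z:[-11,25] -> miss, prune

order=[0, 4, 3, 14, 9, 11, 5]  |boxes|=7  |leaves|=1  hit=P0

== RESULT ==
7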